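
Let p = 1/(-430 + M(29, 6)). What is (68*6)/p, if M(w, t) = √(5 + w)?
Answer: -175440 + 408*√34 ≈ -1.7306e+5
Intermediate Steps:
p = 1/(-430 + √34) (p = 1/(-430 + √(5 + 29)) = 1/(-430 + √34) ≈ -0.0023575)
(68*6)/p = (68*6)/(-215/92433 - √34/184866) = 408/(-215/92433 - √34/184866)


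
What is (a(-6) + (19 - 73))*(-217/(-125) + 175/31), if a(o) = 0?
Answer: -1544508/3875 ≈ -398.58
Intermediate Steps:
(a(-6) + (19 - 73))*(-217/(-125) + 175/31) = (0 + (19 - 73))*(-217/(-125) + 175/31) = (0 - 54)*(-217*(-1/125) + 175*(1/31)) = -54*(217/125 + 175/31) = -54*28602/3875 = -1544508/3875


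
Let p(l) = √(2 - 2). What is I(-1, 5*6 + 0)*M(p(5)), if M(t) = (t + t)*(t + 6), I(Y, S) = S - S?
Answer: 0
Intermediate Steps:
I(Y, S) = 0
p(l) = 0 (p(l) = √0 = 0)
M(t) = 2*t*(6 + t) (M(t) = (2*t)*(6 + t) = 2*t*(6 + t))
I(-1, 5*6 + 0)*M(p(5)) = 0*(2*0*(6 + 0)) = 0*(2*0*6) = 0*0 = 0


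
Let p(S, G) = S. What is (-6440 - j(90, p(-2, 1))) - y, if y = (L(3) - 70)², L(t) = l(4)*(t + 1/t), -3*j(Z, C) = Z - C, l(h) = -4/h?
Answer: -106084/9 ≈ -11787.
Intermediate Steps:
j(Z, C) = -Z/3 + C/3 (j(Z, C) = -(Z - C)/3 = -Z/3 + C/3)
L(t) = -t - 1/t (L(t) = (-4/4)*(t + 1/t) = (-4*¼)*(t + 1/t) = -(t + 1/t) = -t - 1/t)
y = 48400/9 (y = ((-1*3 - 1/3) - 70)² = ((-3 - 1*⅓) - 70)² = ((-3 - ⅓) - 70)² = (-10/3 - 70)² = (-220/3)² = 48400/9 ≈ 5377.8)
(-6440 - j(90, p(-2, 1))) - y = (-6440 - (-⅓*90 + (⅓)*(-2))) - 1*48400/9 = (-6440 - (-30 - ⅔)) - 48400/9 = (-6440 - 1*(-92/3)) - 48400/9 = (-6440 + 92/3) - 48400/9 = -19228/3 - 48400/9 = -106084/9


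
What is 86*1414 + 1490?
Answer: 123094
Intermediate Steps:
86*1414 + 1490 = 121604 + 1490 = 123094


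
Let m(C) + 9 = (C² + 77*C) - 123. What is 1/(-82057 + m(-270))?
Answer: -1/30079 ≈ -3.3246e-5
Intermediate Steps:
m(C) = -132 + C² + 77*C (m(C) = -9 + ((C² + 77*C) - 123) = -9 + (-123 + C² + 77*C) = -132 + C² + 77*C)
1/(-82057 + m(-270)) = 1/(-82057 + (-132 + (-270)² + 77*(-270))) = 1/(-82057 + (-132 + 72900 - 20790)) = 1/(-82057 + 51978) = 1/(-30079) = -1/30079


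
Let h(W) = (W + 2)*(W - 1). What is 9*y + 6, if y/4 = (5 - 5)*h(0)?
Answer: 6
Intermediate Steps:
h(W) = (-1 + W)*(2 + W) (h(W) = (2 + W)*(-1 + W) = (-1 + W)*(2 + W))
y = 0 (y = 4*((5 - 5)*(-2 + 0 + 0²)) = 4*(0*(-2 + 0 + 0)) = 4*(0*(-2)) = 4*0 = 0)
9*y + 6 = 9*0 + 6 = 0 + 6 = 6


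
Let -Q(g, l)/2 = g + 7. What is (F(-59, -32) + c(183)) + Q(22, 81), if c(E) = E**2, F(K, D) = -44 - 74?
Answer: 33313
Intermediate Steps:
Q(g, l) = -14 - 2*g (Q(g, l) = -2*(g + 7) = -2*(7 + g) = -14 - 2*g)
F(K, D) = -118
(F(-59, -32) + c(183)) + Q(22, 81) = (-118 + 183**2) + (-14 - 2*22) = (-118 + 33489) + (-14 - 44) = 33371 - 58 = 33313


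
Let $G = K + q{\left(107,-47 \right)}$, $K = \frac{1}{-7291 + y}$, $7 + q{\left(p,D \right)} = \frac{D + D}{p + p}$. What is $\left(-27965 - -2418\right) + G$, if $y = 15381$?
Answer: $- \frac{22120689143}{865630} \approx -25554.0$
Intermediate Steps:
$q{\left(p,D \right)} = -7 + \frac{D}{p}$ ($q{\left(p,D \right)} = -7 + \frac{D + D}{p + p} = -7 + \frac{2 D}{2 p} = -7 + 2 D \frac{1}{2 p} = -7 + \frac{D}{p}$)
$K = \frac{1}{8090}$ ($K = \frac{1}{-7291 + 15381} = \frac{1}{8090} \approx 0.00012361$)
$G = - \frac{6439533}{865630}$ ($G = \frac{1}{8090} - \left(7 + \frac{47}{107}\right) = \frac{1}{8090} - \frac{796}{107} = - \frac{6439533}{865630} \approx -7.4391$)
$\left(-27965 - -2418\right) + G = \left(-27965 - -2418\right) - \frac{6439533}{865630} = \left(-27965 + 2418\right) - \frac{6439533}{865630} = -25547 - \frac{6439533}{865630} = - \frac{22120689143}{865630}$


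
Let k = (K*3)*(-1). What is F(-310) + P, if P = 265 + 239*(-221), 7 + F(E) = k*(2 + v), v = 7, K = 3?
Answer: -52642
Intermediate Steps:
k = -9 (k = (3*3)*(-1) = 9*(-1) = -9)
F(E) = -88 (F(E) = -7 - 9*(2 + 7) = -7 - 9*9 = -7 - 81 = -88)
P = -52554 (P = 265 - 52819 = -52554)
F(-310) + P = -88 - 52554 = -52642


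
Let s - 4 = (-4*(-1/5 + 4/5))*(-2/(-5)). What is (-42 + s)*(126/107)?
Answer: -122724/2675 ≈ -45.878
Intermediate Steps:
s = 76/25 (s = 4 + (-4*(-1/5 + 4/5))*(-2/(-5)) = 4 + (-4*(-1*⅕ + 4*(⅕)))*(-2*(-⅕)) = 4 - 4*(-⅕ + ⅘)*(⅖) = 4 - 4*⅗*(⅖) = 4 - 12/5*⅖ = 4 - 24/25 = 76/25 ≈ 3.0400)
(-42 + s)*(126/107) = (-42 + 76/25)*(126/107) = -122724/(25*107) = -974/25*126/107 = -122724/2675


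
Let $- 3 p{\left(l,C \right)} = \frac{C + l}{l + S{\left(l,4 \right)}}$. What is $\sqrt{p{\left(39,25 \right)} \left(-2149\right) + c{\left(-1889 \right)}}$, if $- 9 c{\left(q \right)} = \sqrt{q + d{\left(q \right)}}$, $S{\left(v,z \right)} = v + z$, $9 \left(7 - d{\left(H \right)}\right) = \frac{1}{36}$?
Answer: $\frac{\sqrt{304504704 - 3362 i \sqrt{609769}}}{738} \approx 23.645 - 0.10193 i$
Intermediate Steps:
$d{\left(H \right)} = \frac{2267}{324}$ ($d{\left(H \right)} = 7 - \frac{1}{9 \cdot 36} = 7 - \frac{1}{324} = \frac{2267}{324}$)
$c{\left(q \right)} = - \frac{\sqrt{\frac{2267}{324} + q}}{9}$ ($c{\left(q \right)} = - \frac{\sqrt{q + \frac{2267}{324}}}{9} = - \frac{\sqrt{\frac{2267}{324} + q}}{9}$)
$p{\left(l,C \right)} = - \frac{C + l}{3 \left(4 + 2 l\right)}$ ($p{\left(l,C \right)} = - \frac{\left(C + l\right) \frac{1}{l + \left(l + 4\right)}}{3} = - \frac{\left(C + l\right) \frac{1}{l + \left(4 + l\right)}}{3} = - \frac{\left(C + l\right) \frac{1}{4 + 2 l}}{3} = - \frac{\frac{1}{4 + 2 l} \left(C + l\right)}{3} = - \frac{C + l}{3 \left(4 + 2 l\right)}$)
$\sqrt{p{\left(39,25 \right)} \left(-2149\right) + c{\left(-1889 \right)}} = \sqrt{\frac{\left(-1\right) 25 - 39}{6 \left(2 + 39\right)} \left(-2149\right) - \frac{\sqrt{2267 + 324 \left(-1889\right)}}{162}} = \sqrt{\frac{-25 - 39}{6 \cdot 41} \left(-2149\right) - \frac{\sqrt{2267 - 612036}}{162}} = \sqrt{\frac{1}{6} \cdot \frac{1}{41} \left(-64\right) \left(-2149\right) - \frac{\sqrt{-609769}}{162}} = \sqrt{\left(- \frac{32}{123}\right) \left(-2149\right) - \frac{i \sqrt{609769}}{162}} = \sqrt{\frac{68768}{123} - \frac{i \sqrt{609769}}{162}}$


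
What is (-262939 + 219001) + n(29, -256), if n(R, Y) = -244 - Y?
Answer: -43926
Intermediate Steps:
(-262939 + 219001) + n(29, -256) = (-262939 + 219001) + (-244 - 1*(-256)) = -43938 + (-244 + 256) = -43938 + 12 = -43926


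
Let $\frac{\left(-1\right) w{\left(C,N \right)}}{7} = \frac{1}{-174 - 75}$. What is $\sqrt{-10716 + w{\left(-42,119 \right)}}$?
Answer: $\frac{i \sqrt{664400973}}{249} \approx 103.52 i$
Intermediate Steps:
$w{\left(C,N \right)} = \frac{7}{249}$ ($w{\left(C,N \right)} = - \frac{7}{-174 - 75} = - \frac{7}{-249} = \left(-7\right) \left(- \frac{1}{249}\right) = \frac{7}{249}$)
$\sqrt{-10716 + w{\left(-42,119 \right)}} = \sqrt{-10716 + \frac{7}{249}} = \sqrt{- \frac{2668277}{249}} = \frac{i \sqrt{664400973}}{249}$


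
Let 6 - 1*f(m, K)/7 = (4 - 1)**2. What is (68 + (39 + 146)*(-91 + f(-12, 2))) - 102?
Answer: -20754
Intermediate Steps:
f(m, K) = -21 (f(m, K) = 42 - 7*(4 - 1)**2 = 42 - 7*3**2 = 42 - 7*9 = 42 - 63 = -21)
(68 + (39 + 146)*(-91 + f(-12, 2))) - 102 = (68 + (39 + 146)*(-91 - 21)) - 102 = (68 + 185*(-112)) - 102 = (68 - 20720) - 102 = -20652 - 102 = -20754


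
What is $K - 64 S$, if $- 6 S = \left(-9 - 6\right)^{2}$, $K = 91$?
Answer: $2491$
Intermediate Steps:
$S = - \frac{75}{2}$ ($S = - \frac{\left(-9 - 6\right)^{2}}{6} = - \frac{\left(-15\right)^{2}}{6} = \left(- \frac{1}{6}\right) 225 = - \frac{75}{2} \approx -37.5$)
$K - 64 S = 91 - -2400 = 91 + 2400 = 2491$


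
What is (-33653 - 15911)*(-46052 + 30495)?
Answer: 771067148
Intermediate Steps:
(-33653 - 15911)*(-46052 + 30495) = -49564*(-15557) = 771067148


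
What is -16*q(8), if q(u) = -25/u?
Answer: 50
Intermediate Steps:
-16*q(8) = -(-400)/8 = -16*(-25/8) = 50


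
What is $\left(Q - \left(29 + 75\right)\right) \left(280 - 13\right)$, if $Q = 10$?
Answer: $-25098$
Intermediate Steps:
$\left(Q - \left(29 + 75\right)\right) \left(280 - 13\right) = \left(10 - \left(29 + 75\right)\right) \left(280 - 13\right) = \left(10 - 104\right) 267 = \left(-94\right) 267 = -25098$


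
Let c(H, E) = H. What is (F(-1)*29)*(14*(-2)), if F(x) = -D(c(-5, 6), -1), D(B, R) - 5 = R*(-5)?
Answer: 8120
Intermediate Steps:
D(B, R) = 5 - 5*R (D(B, R) = 5 + R*(-5) = 5 - 5*R)
F(x) = -10 (F(x) = -(5 - 5*(-1)) = -(5 + 5) = -1*10 = -10)
(F(-1)*29)*(14*(-2)) = (-10*29)*(14*(-2)) = -290*(-28) = 8120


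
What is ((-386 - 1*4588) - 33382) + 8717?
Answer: -29639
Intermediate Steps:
((-386 - 1*4588) - 33382) + 8717 = ((-386 - 4588) - 33382) + 8717 = (-4974 - 33382) + 8717 = -38356 + 8717 = -29639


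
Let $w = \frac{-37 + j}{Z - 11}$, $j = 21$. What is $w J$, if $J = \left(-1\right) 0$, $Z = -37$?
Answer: $0$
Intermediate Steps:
$J = 0$
$w = \frac{1}{3}$ ($w = \frac{-37 + 21}{-37 - 11} = - \frac{16}{-48} = \left(-16\right) \left(- \frac{1}{48}\right) = \frac{1}{3} \approx 0.33333$)
$w J = \frac{1}{3} \cdot 0 = 0$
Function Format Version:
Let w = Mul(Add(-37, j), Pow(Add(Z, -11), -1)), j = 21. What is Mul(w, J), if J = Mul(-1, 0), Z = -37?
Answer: 0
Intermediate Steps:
J = 0
w = Rational(1, 3) (w = Mul(Add(-37, 21), Pow(Add(-37, -11), -1)) = Mul(-16, Pow(-48, -1)) = Mul(-16, Rational(-1, 48)) = Rational(1, 3) ≈ 0.33333)
Mul(w, J) = Mul(Rational(1, 3), 0) = 0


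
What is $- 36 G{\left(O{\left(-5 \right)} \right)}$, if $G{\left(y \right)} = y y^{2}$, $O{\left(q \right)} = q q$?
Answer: $-562500$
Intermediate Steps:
$O{\left(q \right)} = q^{2}$
$G{\left(y \right)} = y^{3}$
$- 36 G{\left(O{\left(-5 \right)} \right)} = - 36 \left(\left(-5\right)^{2}\right)^{3} = - 36 \cdot 25^{3} = \left(-36\right) 15625 = -562500$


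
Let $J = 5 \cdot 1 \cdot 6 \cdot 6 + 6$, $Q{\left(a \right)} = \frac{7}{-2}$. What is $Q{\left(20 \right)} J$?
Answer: $-651$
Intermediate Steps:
$Q{\left(a \right)} = - \frac{7}{2}$ ($Q{\left(a \right)} = 7 \left(- \frac{1}{2}\right) = - \frac{7}{2}$)
$J = 186$ ($J = 5 \cdot 6 \cdot 6 + 6 = 30 \cdot 6 + 6 = 180 + 6 = 186$)
$Q{\left(20 \right)} J = \left(- \frac{7}{2}\right) 186 = -651$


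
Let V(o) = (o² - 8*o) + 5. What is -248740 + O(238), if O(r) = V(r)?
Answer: -193995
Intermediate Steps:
V(o) = 5 + o² - 8*o
O(r) = 5 + r² - 8*r
-248740 + O(238) = -248740 + (5 + 238² - 8*238) = -248740 + (5 + 56644 - 1904) = -248740 + 54745 = -193995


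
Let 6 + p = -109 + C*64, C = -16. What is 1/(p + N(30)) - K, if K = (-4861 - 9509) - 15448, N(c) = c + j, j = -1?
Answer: 33097979/1110 ≈ 29818.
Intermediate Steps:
p = -1139 (p = -6 + (-109 - 16*64) = -6 + (-109 - 1024) = -6 - 1133 = -1139)
N(c) = -1 + c (N(c) = c - 1 = -1 + c)
K = -29818 (K = -14370 - 15448 = -29818)
1/(p + N(30)) - K = 1/(-1139 + (-1 + 30)) - 1*(-29818) = 1/(-1139 + 29) + 29818 = 1/(-1110) + 29818 = -1/1110 + 29818 = 33097979/1110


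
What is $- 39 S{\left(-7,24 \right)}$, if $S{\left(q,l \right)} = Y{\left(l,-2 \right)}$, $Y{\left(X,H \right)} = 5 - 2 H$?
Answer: $-351$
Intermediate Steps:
$S{\left(q,l \right)} = 9$ ($S{\left(q,l \right)} = 5 - -4 = 5 + 4 = 9$)
$- 39 S{\left(-7,24 \right)} = \left(-39\right) 9 = -351$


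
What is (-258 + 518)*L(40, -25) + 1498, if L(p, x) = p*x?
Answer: -258502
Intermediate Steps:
(-258 + 518)*L(40, -25) + 1498 = (-258 + 518)*(40*(-25)) + 1498 = 260*(-1000) + 1498 = -260000 + 1498 = -258502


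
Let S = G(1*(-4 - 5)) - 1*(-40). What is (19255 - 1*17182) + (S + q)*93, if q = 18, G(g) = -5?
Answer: 7002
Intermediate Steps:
S = 35 (S = -5 - 1*(-40) = -5 + 40 = 35)
(19255 - 1*17182) + (S + q)*93 = (19255 - 1*17182) + (35 + 18)*93 = (19255 - 17182) + 53*93 = 2073 + 4929 = 7002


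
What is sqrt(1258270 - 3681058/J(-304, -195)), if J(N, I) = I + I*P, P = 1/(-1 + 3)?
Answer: sqrt(48324254290)/195 ≈ 1127.3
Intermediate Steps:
P = 1/2 ≈ 0.50000
J(N, I) = 3*I/2 (J(N, I) = I + I*(1/2) = I + I/2 = 3*I/2)
sqrt(1258270 - 3681058/J(-304, -195)) = sqrt(1258270 - 3681058/((3/2)*(-195))) = sqrt(1258270 - 3681058/(-585/2)) = sqrt(1258270 - 3681058*(-2/585)) = sqrt(1258270 + 7362116/585) = sqrt(743450066/585) = sqrt(48324254290)/195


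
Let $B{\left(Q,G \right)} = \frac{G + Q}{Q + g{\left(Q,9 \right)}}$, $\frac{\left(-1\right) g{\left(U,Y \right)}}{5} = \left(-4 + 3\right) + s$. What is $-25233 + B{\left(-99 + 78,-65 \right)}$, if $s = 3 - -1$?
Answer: $- \frac{454151}{18} \approx -25231.0$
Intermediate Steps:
$s = 4$ ($s = 3 + 1 = 4$)
$g{\left(U,Y \right)} = -15$ ($g{\left(U,Y \right)} = - 5 \left(\left(-4 + 3\right) + 4\right) = - 5 \left(-1 + 4\right) = \left(-5\right) 3 = -15$)
$B{\left(Q,G \right)} = \frac{G + Q}{-15 + Q}$ ($B{\left(Q,G \right)} = \frac{G + Q}{Q - 15} = \frac{G + Q}{-15 + Q}$)
$-25233 + B{\left(-99 + 78,-65 \right)} = -25233 + \frac{-65 + \left(-99 + 78\right)}{-15 + \left(-99 + 78\right)} = -25233 + \frac{-65 - 21}{-15 - 21} = -25233 + \frac{1}{-36} \left(-86\right) = -25233 - - \frac{43}{18} = -25233 + \frac{43}{18} = - \frac{454151}{18}$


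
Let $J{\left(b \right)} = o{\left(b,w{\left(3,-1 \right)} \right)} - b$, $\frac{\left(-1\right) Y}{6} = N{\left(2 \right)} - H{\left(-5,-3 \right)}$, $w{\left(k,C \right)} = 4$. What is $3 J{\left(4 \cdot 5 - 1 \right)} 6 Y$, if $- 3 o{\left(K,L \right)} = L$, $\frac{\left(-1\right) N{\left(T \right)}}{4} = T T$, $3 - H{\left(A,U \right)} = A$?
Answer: $-52704$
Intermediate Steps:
$H{\left(A,U \right)} = 3 - A$
$N{\left(T \right)} = - 4 T^{2}$ ($N{\left(T \right)} = - 4 T T = - 4 T^{2}$)
$o{\left(K,L \right)} = - \frac{L}{3}$
$Y = 144$ ($Y = - 6 \left(- 4 \cdot 2^{2} - \left(3 - -5\right)\right) = - 6 \left(\left(-4\right) 4 - \left(3 + 5\right)\right) = - 6 \left(-16 - 8\right) = \left(-6\right) \left(-24\right) = 144$)
$J{\left(b \right)} = - \frac{4}{3} - b$ ($J{\left(b \right)} = \left(- \frac{1}{3}\right) 4 - b = - \frac{4}{3} - b$)
$3 J{\left(4 \cdot 5 - 1 \right)} 6 Y = 3 \left(- \frac{4}{3} - \left(4 \cdot 5 - 1\right)\right) 6 \cdot 144 = 3 \left(- \frac{4}{3} - \left(20 - 1\right)\right) 864 = 3 \left(- \frac{4}{3} - 19\right) 864 = 3 \left(- \frac{61}{3}\right) 864 = \left(-61\right) 864 = -52704$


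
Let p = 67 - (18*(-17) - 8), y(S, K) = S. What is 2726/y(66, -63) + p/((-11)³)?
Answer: 163780/3993 ≈ 41.017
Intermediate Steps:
p = 381 (p = 67 - (-306 - 8) = 67 - 1*(-314) = 67 + 314 = 381)
2726/y(66, -63) + p/((-11)³) = 2726/66 + 381/((-11)³) = 2726*(1/66) + 381/(-1331) = 1363/33 + 381*(-1/1331) = 1363/33 - 381/1331 = 163780/3993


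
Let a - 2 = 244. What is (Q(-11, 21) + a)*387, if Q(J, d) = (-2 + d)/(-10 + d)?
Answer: 1054575/11 ≈ 95871.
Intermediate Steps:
Q(J, d) = (-2 + d)/(-10 + d)
a = 246 (a = 2 + 244 = 246)
(Q(-11, 21) + a)*387 = ((-2 + 21)/(-10 + 21) + 246)*387 = (19/11 + 246)*387 = (2725/11)*387 = 1054575/11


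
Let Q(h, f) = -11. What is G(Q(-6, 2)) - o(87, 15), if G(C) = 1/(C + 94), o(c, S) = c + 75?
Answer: -13445/83 ≈ -161.99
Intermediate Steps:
o(c, S) = 75 + c
G(C) = 1/(94 + C)
G(Q(-6, 2)) - o(87, 15) = 1/(94 - 11) - (75 + 87) = 1/83 - 1*162 = 1/83 - 162 = -13445/83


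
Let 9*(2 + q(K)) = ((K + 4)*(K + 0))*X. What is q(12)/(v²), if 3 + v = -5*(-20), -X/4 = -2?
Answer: 506/28227 ≈ 0.017926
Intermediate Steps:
X = 8 (X = -4*(-2) = 8)
v = 97 (v = -3 - 5*(-20) = -3 + 100 = 97)
q(K) = -2 + 8*K*(4 + K)/9 (q(K) = -2 + (((K + 4)*(K + 0))*8)/9 = -2 + (((4 + K)*K)*8)/9 = -2 + ((K*(4 + K))*8)/9 = -2 + (8*K*(4 + K))/9 = -2 + 8*K*(4 + K)/9)
q(12)/(v²) = (-2 + (8/9)*12² + (32/9)*12)/(97²) = (-2 + (8/9)*144 + 128/3)/9409 = (-2 + 128 + 128/3)*(1/9409) = (506/3)*(1/9409) = 506/28227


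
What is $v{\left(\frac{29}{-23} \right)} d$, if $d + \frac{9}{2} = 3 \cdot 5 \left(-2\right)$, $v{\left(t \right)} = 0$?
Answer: $0$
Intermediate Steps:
$d = - \frac{69}{2}$ ($d = - \frac{9}{2} + 3 \cdot 5 \left(-2\right) = - \frac{9}{2} + 15 \left(-2\right) = - \frac{9}{2} - 30 = - \frac{69}{2} \approx -34.5$)
$v{\left(\frac{29}{-23} \right)} d = 0 \left(- \frac{69}{2}\right) = 0$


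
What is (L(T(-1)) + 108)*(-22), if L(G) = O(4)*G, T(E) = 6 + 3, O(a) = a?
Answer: -3168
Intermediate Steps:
T(E) = 9
L(G) = 4*G
(L(T(-1)) + 108)*(-22) = (4*9 + 108)*(-22) = (36 + 108)*(-22) = 144*(-22) = -3168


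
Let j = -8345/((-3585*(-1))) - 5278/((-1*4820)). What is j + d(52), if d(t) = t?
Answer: 87724313/1727970 ≈ 50.767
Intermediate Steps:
j = -2130127/1727970 (j = -8345/3585 - 5278/(-4820) = -8345*1/3585 - 5278*(-1/4820) = -1669/717 + 2639/2410 = -2130127/1727970 ≈ -1.2327)
j + d(52) = -2130127/1727970 + 52 = 87724313/1727970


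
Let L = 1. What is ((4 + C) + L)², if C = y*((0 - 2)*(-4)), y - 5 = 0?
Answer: 2025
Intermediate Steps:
y = 5 (y = 5 + 0 = 5)
C = 40 (C = 5*((0 - 2)*(-4)) = 5*(-2*(-4)) = 5*8 = 40)
((4 + C) + L)² = ((4 + 40) + 1)² = (44 + 1)² = 45² = 2025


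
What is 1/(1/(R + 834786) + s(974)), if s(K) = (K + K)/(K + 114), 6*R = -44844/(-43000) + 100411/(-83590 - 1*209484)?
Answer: 1073052910535240752/1921239400976469317 ≈ 0.55852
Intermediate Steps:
R = 551558591/4725818250 (R = (-44844/(-43000) + 100411/(-83590 - 1*209484))/6 = (-44844*(-1/43000) + 100411/(-83590 - 209484))/6 = (11211/10750 + 100411/(-293074))/6 = (11211/10750 + 100411*(-1/293074))/6 = (11211/10750 - 100411/293074)/6 = (1/6)*(551558591/787636375) = 551558591/4725818250 ≈ 0.11671)
s(K) = 2*K/(114 + K) (s(K) = (2*K)/(114 + K) = 2*K/(114 + K))
1/(1/(R + 834786) + s(974)) = 1/(1/(551558591/4725818250 + 834786) + 2*974/(114 + 974)) = 1/(1/(3945047465203091/4725818250) + 2*974/1088) = 1/(4725818250/3945047465203091 + 2*974*(1/1088)) = 1/(4725818250/3945047465203091 + 487/272) = 1/(1921239400976469317/1073052910535240752) = 1073052910535240752/1921239400976469317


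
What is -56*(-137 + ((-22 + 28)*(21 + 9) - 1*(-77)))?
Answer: -6720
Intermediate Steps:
-56*(-137 + ((-22 + 28)*(21 + 9) - 1*(-77))) = -56*(-137 + (6*30 + 77)) = -56*(-137 + (180 + 77)) = -56*(-137 + 257) = -56*120 = -6720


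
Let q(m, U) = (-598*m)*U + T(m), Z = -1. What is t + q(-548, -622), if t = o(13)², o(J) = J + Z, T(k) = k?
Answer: -203832292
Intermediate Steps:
q(m, U) = m - 598*U*m (q(m, U) = (-598*m)*U + m = -598*U*m + m = m - 598*U*m)
o(J) = -1 + J (o(J) = J - 1 = -1 + J)
t = 144 (t = (-1 + 13)² = 12² = 144)
t + q(-548, -622) = 144 - 548*(1 - 598*(-622)) = 144 - 548*(1 + 371956) = 144 - 548*371957 = 144 - 203832436 = -203832292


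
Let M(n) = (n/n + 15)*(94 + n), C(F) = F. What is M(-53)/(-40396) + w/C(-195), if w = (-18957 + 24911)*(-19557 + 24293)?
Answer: -21905622172/151485 ≈ -1.4461e+5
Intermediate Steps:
w = 28198144 (w = 5954*4736 = 28198144)
M(n) = 1504 + 16*n (M(n) = (1 + 15)*(94 + n) = 16*(94 + n) = 1504 + 16*n)
M(-53)/(-40396) + w/C(-195) = (1504 + 16*(-53))/(-40396) + 28198144/(-195) = (1504 - 848)*(-1/40396) + 28198144*(-1/195) = 656*(-1/40396) - 2169088/15 = -164/10099 - 2169088/15 = -21905622172/151485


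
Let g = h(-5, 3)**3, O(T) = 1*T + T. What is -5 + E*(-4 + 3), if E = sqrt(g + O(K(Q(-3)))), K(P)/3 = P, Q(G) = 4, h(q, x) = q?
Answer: -5 - I*sqrt(101) ≈ -5.0 - 10.05*I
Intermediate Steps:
K(P) = 3*P
O(T) = 2*T (O(T) = T + T = 2*T)
g = -125 (g = (-5)**3 = -125)
E = I*sqrt(101) (E = sqrt(-125 + 2*(3*4)) = sqrt(-125 + 2*12) = sqrt(-125 + 24) = sqrt(-101) = I*sqrt(101) ≈ 10.05*I)
-5 + E*(-4 + 3) = -5 + (I*sqrt(101))*(-4 + 3) = -5 + (I*sqrt(101))*(-1) = -5 - I*sqrt(101)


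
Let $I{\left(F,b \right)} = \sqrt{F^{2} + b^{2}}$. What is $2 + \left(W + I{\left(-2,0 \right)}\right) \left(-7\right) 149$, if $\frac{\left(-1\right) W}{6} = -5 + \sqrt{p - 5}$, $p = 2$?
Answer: $-33374 + 6258 i \sqrt{3} \approx -33374.0 + 10839.0 i$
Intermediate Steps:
$W = 30 - 6 i \sqrt{3}$ ($W = - 6 \left(-5 + \sqrt{2 - 5}\right) = - 6 \left(-5 + \sqrt{-3}\right) = - 6 \left(-5 + i \sqrt{3}\right) = 30 - 6 i \sqrt{3} \approx 30.0 - 10.392 i$)
$2 + \left(W + I{\left(-2,0 \right)}\right) \left(-7\right) 149 = 2 + \left(\left(30 - 6 i \sqrt{3}\right) + \sqrt{\left(-2\right)^{2} + 0^{2}}\right) \left(-7\right) 149 = 2 + \left(\left(30 - 6 i \sqrt{3}\right) + \sqrt{4 + 0}\right) \left(-7\right) 149 = 2 + \left(\left(30 - 6 i \sqrt{3}\right) + \sqrt{4}\right) \left(-7\right) 149 = 2 + \left(\left(30 - 6 i \sqrt{3}\right) + 2\right) \left(-7\right) 149 = 2 + \left(32 - 6 i \sqrt{3}\right) \left(-7\right) 149 = 2 + \left(-224 + 42 i \sqrt{3}\right) 149 = 2 - \left(33376 - 6258 i \sqrt{3}\right) = -33374 + 6258 i \sqrt{3}$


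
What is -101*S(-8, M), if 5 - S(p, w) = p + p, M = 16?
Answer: -2121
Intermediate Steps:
S(p, w) = 5 - 2*p (S(p, w) = 5 - (p + p) = 5 - 2*p)
-101*S(-8, M) = -101*(5 - 2*(-8)) = -101*(5 + 16) = -101*21 = -2121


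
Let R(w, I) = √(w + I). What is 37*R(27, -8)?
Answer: 37*√19 ≈ 161.28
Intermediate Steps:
R(w, I) = √(I + w)
37*R(27, -8) = 37*√(-8 + 27) = 37*√19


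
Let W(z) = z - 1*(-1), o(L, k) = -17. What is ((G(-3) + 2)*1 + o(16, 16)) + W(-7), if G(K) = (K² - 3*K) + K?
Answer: -6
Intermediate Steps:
W(z) = 1 + z (W(z) = z + 1 = 1 + z)
G(K) = K² - 2*K
((G(-3) + 2)*1 + o(16, 16)) + W(-7) = ((-3*(-2 - 3) + 2)*1 - 17) + (1 - 7) = ((-3*(-5) + 2)*1 - 17) - 6 = ((15 + 2)*1 - 17) - 6 = (17*1 - 17) - 6 = (17 - 17) - 6 = 0 - 6 = -6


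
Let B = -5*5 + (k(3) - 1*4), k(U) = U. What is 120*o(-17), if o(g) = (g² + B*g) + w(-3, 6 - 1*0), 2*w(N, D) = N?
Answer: 87540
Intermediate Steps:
w(N, D) = N/2
B = -26 (B = -5*5 + (3 - 1*4) = -25 + (3 - 4) = -25 - 1 = -26)
o(g) = -3/2 + g² - 26*g (o(g) = (g² - 26*g) + (½)*(-3) = (g² - 26*g) - 3/2 = -3/2 + g² - 26*g)
120*o(-17) = 120*(-3/2 + (-17)² - 26*(-17)) = 120*(-3/2 + 289 + 442) = 120*(1459/2) = 87540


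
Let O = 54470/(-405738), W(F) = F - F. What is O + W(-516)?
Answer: -27235/202869 ≈ -0.13425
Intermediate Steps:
W(F) = 0
O = -27235/202869 (O = 54470*(-1/405738) = -27235/202869 ≈ -0.13425)
O + W(-516) = -27235/202869 + 0 = -27235/202869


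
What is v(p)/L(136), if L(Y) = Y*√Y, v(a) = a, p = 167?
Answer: 167*√34/9248 ≈ 0.10530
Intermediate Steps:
L(Y) = Y^(3/2)
v(p)/L(136) = 167/(136^(3/2)) = 167/((272*√34)) = 167*(√34/9248) = 167*√34/9248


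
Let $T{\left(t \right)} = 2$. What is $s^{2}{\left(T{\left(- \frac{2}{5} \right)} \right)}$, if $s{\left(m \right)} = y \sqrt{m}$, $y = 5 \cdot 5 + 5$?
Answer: $1800$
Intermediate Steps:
$y = 30$ ($y = 25 + 5 = 30$)
$s{\left(m \right)} = 30 \sqrt{m}$
$s^{2}{\left(T{\left(- \frac{2}{5} \right)} \right)} = \left(30 \sqrt{2}\right)^{2} = 1800$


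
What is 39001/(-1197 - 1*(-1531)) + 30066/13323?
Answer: 176550789/1483294 ≈ 119.03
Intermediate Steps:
39001/(-1197 - 1*(-1531)) + 30066/13323 = 39001/(-1197 + 1531) + 30066*(1/13323) = 39001/334 + 10022/4441 = 176550789/1483294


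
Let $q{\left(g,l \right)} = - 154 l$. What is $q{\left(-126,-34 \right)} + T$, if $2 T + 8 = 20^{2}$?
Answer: $5432$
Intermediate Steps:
$T = 196$ ($T = -4 + \frac{20^{2}}{2} = -4 + \frac{1}{2} \cdot 400 = -4 + 200 = 196$)
$q{\left(-126,-34 \right)} + T = \left(-154\right) \left(-34\right) + 196 = 5236 + 196 = 5432$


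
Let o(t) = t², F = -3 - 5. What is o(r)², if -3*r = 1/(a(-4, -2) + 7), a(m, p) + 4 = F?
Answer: 1/50625 ≈ 1.9753e-5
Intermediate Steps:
F = -8
a(m, p) = -12 (a(m, p) = -4 - 8 = -12)
r = 1/15 (r = -1/(3*(-12 + 7)) = -⅓/(-5) = -⅓*(-⅕) = 1/15 ≈ 0.066667)
o(r)² = ((1/15)²)² = (1/225)² = 1/50625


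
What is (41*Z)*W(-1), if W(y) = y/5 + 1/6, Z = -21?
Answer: 287/10 ≈ 28.700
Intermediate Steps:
W(y) = 1/6 + y/5 (W(y) = y*(1/5) + 1*(1/6) = y/5 + 1/6 = 1/6 + y/5)
(41*Z)*W(-1) = (41*(-21))*(1/6 + (1/5)*(-1)) = -861*(1/6 - 1/5) = -861*(-1/30) = 287/10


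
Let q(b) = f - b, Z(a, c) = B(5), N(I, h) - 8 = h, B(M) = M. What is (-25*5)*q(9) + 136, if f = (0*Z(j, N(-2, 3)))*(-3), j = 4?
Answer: 1261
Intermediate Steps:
N(I, h) = 8 + h
Z(a, c) = 5
f = 0 (f = (0*5)*(-3) = 0*(-3) = 0)
q(b) = -b (q(b) = 0 - b = -b)
(-25*5)*q(9) + 136 = (-25*5)*(-1*9) + 136 = -125*(-9) + 136 = 1125 + 136 = 1261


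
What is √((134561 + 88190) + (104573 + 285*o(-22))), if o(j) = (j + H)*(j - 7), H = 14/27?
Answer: 2*√1135954/3 ≈ 710.54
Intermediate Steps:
H = 14/27 (H = 14*(1/27) = 14/27 ≈ 0.51852)
o(j) = (-7 + j)*(14/27 + j) (o(j) = (j + 14/27)*(j - 7) = (14/27 + j)*(-7 + j) = (-7 + j)*(14/27 + j))
√((134561 + 88190) + (104573 + 285*o(-22))) = √((134561 + 88190) + (104573 + 285*(-98/27 + (-22)² - 175/27*(-22)))) = √(222751 + (104573 + 285*(-98/27 + 484 + 3850/27))) = √(222751 + (104573 + 285*(16820/27))) = √(222751 + (104573 + 1597900/9)) = √(222751 + 2539057/9) = √(4543816/9) = 2*√1135954/3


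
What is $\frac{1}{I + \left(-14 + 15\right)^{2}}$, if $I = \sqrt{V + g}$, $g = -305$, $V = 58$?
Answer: $\frac{1}{248} - \frac{i \sqrt{247}}{248} \approx 0.0040323 - 0.063372 i$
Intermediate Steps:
$I = i \sqrt{247}$ ($I = \sqrt{58 - 305} = \sqrt{-247} = i \sqrt{247} \approx 15.716 i$)
$\frac{1}{I + \left(-14 + 15\right)^{2}} = \frac{1}{i \sqrt{247} + \left(-14 + 15\right)^{2}} = \frac{1}{i \sqrt{247} + 1^{2}} = \frac{1}{i \sqrt{247} + 1} = \frac{1}{1 + i \sqrt{247}}$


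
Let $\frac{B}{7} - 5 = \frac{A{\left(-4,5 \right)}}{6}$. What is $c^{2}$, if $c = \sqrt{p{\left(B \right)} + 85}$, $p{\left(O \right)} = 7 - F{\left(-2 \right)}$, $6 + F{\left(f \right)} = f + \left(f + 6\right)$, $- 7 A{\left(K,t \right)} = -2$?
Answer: $96$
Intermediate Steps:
$A{\left(K,t \right)} = \frac{2}{7}$ ($A{\left(K,t \right)} = \left(- \frac{1}{7}\right) \left(-2\right) = \frac{2}{7}$)
$F{\left(f \right)} = 2 f$ ($F{\left(f \right)} = -6 + \left(f + \left(f + 6\right)\right) = -6 + \left(f + \left(6 + f\right)\right) = -6 + \left(6 + 2 f\right) = 2 f$)
$B = \frac{106}{3}$ ($B = 35 + 7 \frac{2}{7 \cdot 6} = 35 + 7 \cdot \frac{2}{7} \cdot \frac{1}{6} = 35 + 7 \cdot \frac{1}{21} = 35 + \frac{1}{3} = \frac{106}{3} \approx 35.333$)
$p{\left(O \right)} = 11$ ($p{\left(O \right)} = 7 - 2 \left(-2\right) = 7 - -4 = 7 + 4 = 11$)
$c = 4 \sqrt{6}$ ($c = \sqrt{11 + 85} = \sqrt{96} = 4 \sqrt{6} \approx 9.798$)
$c^{2} = \left(4 \sqrt{6}\right)^{2} = 96$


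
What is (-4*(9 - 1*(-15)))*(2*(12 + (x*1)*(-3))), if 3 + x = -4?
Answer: -6336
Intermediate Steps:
x = -7 (x = -3 - 4 = -7)
(-4*(9 - 1*(-15)))*(2*(12 + (x*1)*(-3))) = (-4*(9 - 1*(-15)))*(2*(12 - 7*1*(-3))) = (-4*(9 + 15))*(2*(12 - 7*(-3))) = (-4*24)*(2*(12 + 21)) = -192*33 = -96*66 = -6336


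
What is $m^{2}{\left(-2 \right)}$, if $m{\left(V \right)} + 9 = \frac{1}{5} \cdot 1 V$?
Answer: $\frac{2209}{25} \approx 88.36$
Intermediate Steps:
$m{\left(V \right)} = -9 + \frac{V}{5}$ ($m{\left(V \right)} = -9 + \frac{1}{5} \cdot 1 V = -9 + \frac{V}{5}$)
$m^{2}{\left(-2 \right)} = \left(-9 + \frac{1}{5} \left(-2\right)\right)^{2} = \left(-9 - \frac{2}{5}\right)^{2} = \left(- \frac{47}{5}\right)^{2} = \frac{2209}{25}$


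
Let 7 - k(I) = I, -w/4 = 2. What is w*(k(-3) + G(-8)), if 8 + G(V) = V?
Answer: 48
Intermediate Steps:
w = -8 (w = -4*2 = -8)
G(V) = -8 + V
k(I) = 7 - I
w*(k(-3) + G(-8)) = -8*((7 - 1*(-3)) + (-8 - 8)) = -8*((7 + 3) - 16) = -8*(10 - 16) = -8*(-6) = 48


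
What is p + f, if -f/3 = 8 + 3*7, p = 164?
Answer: 77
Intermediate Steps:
f = -87 (f = -3*(8 + 3*7) = -3*(8 + 21) = -3*29 = -87)
p + f = 164 - 87 = 77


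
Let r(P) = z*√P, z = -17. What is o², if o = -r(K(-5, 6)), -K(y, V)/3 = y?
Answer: 4335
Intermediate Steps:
K(y, V) = -3*y
r(P) = -17*√P
o = 17*√15 (o = -(-17)*√(-3*(-5)) = -(-17)*√15 = 17*√15 ≈ 65.841)
o² = (17*√15)² = 4335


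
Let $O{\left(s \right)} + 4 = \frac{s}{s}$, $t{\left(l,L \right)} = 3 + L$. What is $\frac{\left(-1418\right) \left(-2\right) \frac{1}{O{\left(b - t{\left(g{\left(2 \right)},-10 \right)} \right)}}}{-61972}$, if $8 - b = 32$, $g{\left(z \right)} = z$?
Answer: $\frac{709}{46479} \approx 0.015254$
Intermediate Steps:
$b = -24$ ($b = 8 - 32 = -24$)
$O{\left(s \right)} = -3$ ($O{\left(s \right)} = -4 + \frac{s}{s} = -4 + 1 = -3$)
$\frac{\left(-1418\right) \left(-2\right) \frac{1}{O{\left(b - t{\left(g{\left(2 \right)},-10 \right)} \right)}}}{-61972} = \frac{\left(-1418\right) \left(-2\right) \frac{1}{-3}}{-61972} = 2836 \left(- \frac{1}{3}\right) \left(- \frac{1}{61972}\right) = \left(- \frac{2836}{3}\right) \left(- \frac{1}{61972}\right) = \frac{709}{46479}$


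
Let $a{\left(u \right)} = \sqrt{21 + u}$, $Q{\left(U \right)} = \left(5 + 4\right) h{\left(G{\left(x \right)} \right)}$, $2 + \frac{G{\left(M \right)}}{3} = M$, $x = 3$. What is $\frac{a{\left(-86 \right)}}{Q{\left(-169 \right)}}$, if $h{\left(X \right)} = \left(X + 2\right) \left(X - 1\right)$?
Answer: $\frac{i \sqrt{65}}{90} \approx 0.089581 i$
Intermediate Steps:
$G{\left(M \right)} = -6 + 3 M$
$h{\left(X \right)} = \left(-1 + X\right) \left(2 + X\right)$ ($h{\left(X \right)} = \left(2 + X\right) \left(-1 + X\right) = \left(-1 + X\right) \left(2 + X\right)$)
$Q{\left(U \right)} = 90$ ($Q{\left(U \right)} = \left(5 + 4\right) \left(-2 + \left(-6 + 3 \cdot 3\right) + \left(-6 + 3 \cdot 3\right)^{2}\right) = 9 \left(-2 + \left(-6 + 9\right) + \left(-6 + 9\right)^{2}\right) = 9 \left(-2 + 3 + 3^{2}\right) = 9 \left(-2 + 3 + 9\right) = 9 \cdot 10 = 90$)
$\frac{a{\left(-86 \right)}}{Q{\left(-169 \right)}} = \frac{\sqrt{21 - 86}}{90} = \sqrt{-65} \cdot \frac{1}{90} = i \sqrt{65} \cdot \frac{1}{90} = \frac{i \sqrt{65}}{90}$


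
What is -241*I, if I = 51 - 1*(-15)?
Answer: -15906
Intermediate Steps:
I = 66 (I = 51 + 15 = 66)
-241*I = -241*66 = -15906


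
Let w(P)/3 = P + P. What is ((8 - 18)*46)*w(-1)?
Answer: 2760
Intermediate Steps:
w(P) = 6*P (w(P) = 3*(P + P) = 3*(2*P) = 6*P)
((8 - 18)*46)*w(-1) = ((8 - 18)*46)*(6*(-1)) = -10*46*(-6) = -460*(-6) = 2760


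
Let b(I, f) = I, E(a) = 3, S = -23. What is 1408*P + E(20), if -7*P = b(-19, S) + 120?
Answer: -142187/7 ≈ -20312.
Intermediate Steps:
P = -101/7 (P = -(-19 + 120)/7 = -⅐*101 = -101/7 ≈ -14.429)
1408*P + E(20) = 1408*(-101/7) + 3 = -142208/7 + 3 = -142187/7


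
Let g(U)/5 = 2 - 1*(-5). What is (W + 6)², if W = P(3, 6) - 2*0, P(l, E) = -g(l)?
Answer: 841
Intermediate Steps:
g(U) = 35 (g(U) = 5*(2 - 1*(-5)) = 5*(2 + 5) = 5*7 = 35)
P(l, E) = -35 (P(l, E) = -1*35 = -35)
W = -35 (W = -35 - 2*0 = -35 + 0 = -35)
(W + 6)² = (-35 + 6)² = (-29)² = 841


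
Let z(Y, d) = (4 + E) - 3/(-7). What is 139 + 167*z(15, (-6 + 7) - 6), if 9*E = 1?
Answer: 56519/63 ≈ 897.13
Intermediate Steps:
E = ⅑ (E = (⅑)*1 = ⅑ ≈ 0.11111)
z(Y, d) = 286/63 (z(Y, d) = (4 + ⅑) - 3/(-7) = 37/9 - 3*(-⅐) = 37/9 + 3/7 = 286/63)
139 + 167*z(15, (-6 + 7) - 6) = 139 + 167*(286/63) = 139 + 47762/63 = 56519/63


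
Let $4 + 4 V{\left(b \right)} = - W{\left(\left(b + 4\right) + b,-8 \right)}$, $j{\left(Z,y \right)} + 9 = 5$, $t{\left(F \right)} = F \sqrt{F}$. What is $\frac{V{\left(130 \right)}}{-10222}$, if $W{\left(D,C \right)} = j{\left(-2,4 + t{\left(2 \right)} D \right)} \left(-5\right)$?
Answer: $\frac{3}{5111} \approx 0.00058697$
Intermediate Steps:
$t{\left(F \right)} = F^{\frac{3}{2}}$
$j{\left(Z,y \right)} = -4$ ($j{\left(Z,y \right)} = -9 + 5 = -4$)
$W{\left(D,C \right)} = 20$ ($W{\left(D,C \right)} = \left(-4\right) \left(-5\right) = 20$)
$V{\left(b \right)} = -6$ ($V{\left(b \right)} = -1 + \frac{\left(-1\right) 20}{4} = -1 + \frac{1}{4} \left(-20\right) = -1 - 5 = -6$)
$\frac{V{\left(130 \right)}}{-10222} = - \frac{6}{-10222} = \left(-6\right) \left(- \frac{1}{10222}\right) = \frac{3}{5111}$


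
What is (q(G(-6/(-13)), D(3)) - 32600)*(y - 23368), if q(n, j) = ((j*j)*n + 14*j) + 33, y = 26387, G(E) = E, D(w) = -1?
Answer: -1278688393/13 ≈ -9.8361e+7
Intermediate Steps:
q(n, j) = 33 + 14*j + n*j**2 (q(n, j) = (j**2*n + 14*j) + 33 = (n*j**2 + 14*j) + 33 = (14*j + n*j**2) + 33 = 33 + 14*j + n*j**2)
(q(G(-6/(-13)), D(3)) - 32600)*(y - 23368) = ((33 + 14*(-1) - 6/(-13)*(-1)**2) - 32600)*(26387 - 23368) = ((33 - 14 - 6*(-1/13)*1) - 32600)*3019 = ((33 - 14 + (6/13)*1) - 32600)*3019 = ((33 - 14 + 6/13) - 32600)*3019 = (253/13 - 32600)*3019 = -423547/13*3019 = -1278688393/13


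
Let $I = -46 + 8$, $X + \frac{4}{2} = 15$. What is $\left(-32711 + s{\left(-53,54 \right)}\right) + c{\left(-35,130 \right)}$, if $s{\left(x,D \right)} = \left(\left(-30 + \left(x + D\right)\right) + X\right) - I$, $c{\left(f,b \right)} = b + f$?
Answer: $-32594$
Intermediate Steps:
$X = 13$ ($X = -2 + 15 = 13$)
$I = -38$
$s{\left(x,D \right)} = 21 + D + x$ ($s{\left(x,D \right)} = \left(\left(-30 + \left(x + D\right)\right) + 13\right) - -38 = \left(\left(-30 + \left(D + x\right)\right) + 13\right) + 38 = \left(\left(-30 + D + x\right) + 13\right) + 38 = \left(-17 + D + x\right) + 38 = 21 + D + x$)
$\left(-32711 + s{\left(-53,54 \right)}\right) + c{\left(-35,130 \right)} = \left(-32711 + \left(21 + 54 - 53\right)\right) + \left(130 - 35\right) = \left(-32711 + 22\right) + 95 = -32689 + 95 = -32594$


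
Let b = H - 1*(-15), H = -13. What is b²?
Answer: 4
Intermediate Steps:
b = 2 (b = -13 - 1*(-15) = -13 + 15 = 2)
b² = 2² = 4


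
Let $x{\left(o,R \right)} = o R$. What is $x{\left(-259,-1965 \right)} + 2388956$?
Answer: $2897891$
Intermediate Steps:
$x{\left(o,R \right)} = R o$
$x{\left(-259,-1965 \right)} + 2388956 = \left(-1965\right) \left(-259\right) + 2388956 = 508935 + 2388956 = 2897891$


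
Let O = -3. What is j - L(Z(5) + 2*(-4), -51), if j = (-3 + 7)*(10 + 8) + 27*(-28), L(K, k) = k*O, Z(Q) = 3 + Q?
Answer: -837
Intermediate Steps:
L(K, k) = -3*k (L(K, k) = k*(-3) = -3*k)
j = -684 (j = 4*18 - 756 = 72 - 756 = -684)
j - L(Z(5) + 2*(-4), -51) = -684 - (-3)*(-51) = -684 - 1*153 = -684 - 153 = -837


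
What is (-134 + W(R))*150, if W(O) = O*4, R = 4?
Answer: -17700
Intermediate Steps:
W(O) = 4*O
(-134 + W(R))*150 = (-134 + 4*4)*150 = (-134 + 16)*150 = -118*150 = -17700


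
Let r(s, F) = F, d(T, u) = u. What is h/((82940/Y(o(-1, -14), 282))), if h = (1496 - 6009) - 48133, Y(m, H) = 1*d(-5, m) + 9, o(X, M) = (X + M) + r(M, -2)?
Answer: 9572/1885 ≈ 5.0780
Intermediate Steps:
o(X, M) = -2 + M + X (o(X, M) = (X + M) - 2 = (M + X) - 2 = -2 + M + X)
Y(m, H) = 9 + m (Y(m, H) = 1*m + 9 = m + 9 = 9 + m)
h = -52646 (h = -4513 - 48133 = -52646)
h/((82940/Y(o(-1, -14), 282))) = -52646/(82940/(9 + (-2 - 14 - 1))) = -52646/(82940/(9 - 17)) = -52646/(82940/(-8)) = -52646/(82940*(-⅛)) = -52646/(-20735/2) = -52646*(-2/20735) = 9572/1885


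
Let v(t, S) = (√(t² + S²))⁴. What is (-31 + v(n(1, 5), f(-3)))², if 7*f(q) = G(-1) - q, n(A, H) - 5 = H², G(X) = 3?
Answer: 3794361412972564225/5764801 ≈ 6.5819e+11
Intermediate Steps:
n(A, H) = 5 + H²
f(q) = 3/7 - q/7 (f(q) = (3 - q)/7 = 3/7 - q/7)
v(t, S) = (S² + t²)² (v(t, S) = (√(S² + t²))⁴ = (S² + t²)²)
(-31 + v(n(1, 5), f(-3)))² = (-31 + ((3/7 - ⅐*(-3))² + (5 + 5²)²)²)² = (-31 + ((3/7 + 3/7)² + (5 + 25)²)²)² = (-31 + ((6/7)² + 30²)²)² = (-31 + (36/49 + 900)²)² = (-31 + (44136/49)²)² = (-31 + 1947986496/2401)² = (1947912065/2401)² = 3794361412972564225/5764801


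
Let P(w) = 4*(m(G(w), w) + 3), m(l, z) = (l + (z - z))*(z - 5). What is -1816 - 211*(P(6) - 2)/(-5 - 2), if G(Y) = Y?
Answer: -5538/7 ≈ -791.14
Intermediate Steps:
m(l, z) = l*(-5 + z) (m(l, z) = (l + 0)*(-5 + z) = l*(-5 + z))
P(w) = 12 + 4*w*(-5 + w) (P(w) = 4*(w*(-5 + w) + 3) = 4*(3 + w*(-5 + w)) = 12 + 4*w*(-5 + w))
-1816 - 211*(P(6) - 2)/(-5 - 2) = -1816 - 211*((12 + 4*6*(-5 + 6)) - 2)/(-5 - 2) = -1816 - 211*((12 + 4*6*1) - 2)/(-7) = -1816 - 211*((12 + 24) - 2)*(-1)/7 = -1816 - 211*(36 - 2)*(-1)/7 = -1816 - 7174*(-1)/7 = -1816 - 211*(-34/7) = -1816 + 7174/7 = -5538/7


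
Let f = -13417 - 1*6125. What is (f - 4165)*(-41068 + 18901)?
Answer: 525513069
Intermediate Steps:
f = -19542 (f = -13417 - 6125 = -19542)
(f - 4165)*(-41068 + 18901) = (-19542 - 4165)*(-41068 + 18901) = -23707*(-22167) = 525513069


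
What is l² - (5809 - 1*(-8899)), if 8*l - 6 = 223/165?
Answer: -25625747831/1742400 ≈ -14707.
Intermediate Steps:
l = 1213/1320 (l = ¾ + (223/165)/8 = ¾ + (223*(1/165))/8 = ¾ + (⅛)*(223/165) = ¾ + 223/1320 = 1213/1320 ≈ 0.91894)
l² - (5809 - 1*(-8899)) = (1213/1320)² - (5809 - 1*(-8899)) = 1471369/1742400 - (5809 + 8899) = 1471369/1742400 - 1*14708 = 1471369/1742400 - 14708 = -25625747831/1742400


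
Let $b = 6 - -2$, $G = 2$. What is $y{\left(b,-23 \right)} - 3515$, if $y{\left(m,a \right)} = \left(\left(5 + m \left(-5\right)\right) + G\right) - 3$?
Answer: $-3551$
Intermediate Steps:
$b = 8$ ($b = 6 + 2 = 8$)
$y{\left(m,a \right)} = 4 - 5 m$ ($y{\left(m,a \right)} = \left(\left(5 + m \left(-5\right)\right) + 2\right) - 3 = \left(\left(5 - 5 m\right) + 2\right) - 3 = \left(7 - 5 m\right) - 3 = 4 - 5 m$)
$y{\left(b,-23 \right)} - 3515 = \left(4 - 40\right) - 3515 = -36 - 3515 = -3551$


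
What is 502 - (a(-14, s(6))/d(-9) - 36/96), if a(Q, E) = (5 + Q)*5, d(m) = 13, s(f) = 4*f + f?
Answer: 52607/104 ≈ 505.84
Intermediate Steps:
s(f) = 5*f
a(Q, E) = 25 + 5*Q
502 - (a(-14, s(6))/d(-9) - 36/96) = 502 - ((25 + 5*(-14))/13 - 36/96) = 502 - ((25 - 70)*(1/13) - 36*1/96) = 502 - (-45*1/13 - 3/8) = 502 - (-45/13 - 3/8) = 502 - 1*(-399/104) = 502 + 399/104 = 52607/104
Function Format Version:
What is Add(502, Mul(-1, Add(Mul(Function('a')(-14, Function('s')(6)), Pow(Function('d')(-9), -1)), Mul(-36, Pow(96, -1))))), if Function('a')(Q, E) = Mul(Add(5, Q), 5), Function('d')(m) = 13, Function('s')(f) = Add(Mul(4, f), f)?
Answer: Rational(52607, 104) ≈ 505.84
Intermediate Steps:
Function('s')(f) = Mul(5, f)
Function('a')(Q, E) = Add(25, Mul(5, Q))
Add(502, Mul(-1, Add(Mul(Function('a')(-14, Function('s')(6)), Pow(Function('d')(-9), -1)), Mul(-36, Pow(96, -1))))) = Add(502, Mul(-1, Add(Mul(Add(25, Mul(5, -14)), Pow(13, -1)), Mul(-36, Pow(96, -1))))) = Add(502, Mul(-1, Add(Mul(Add(25, -70), Rational(1, 13)), Mul(-36, Rational(1, 96))))) = Add(502, Mul(-1, Add(Mul(-45, Rational(1, 13)), Rational(-3, 8)))) = Add(502, Mul(-1, Add(Rational(-45, 13), Rational(-3, 8)))) = Add(502, Mul(-1, Rational(-399, 104))) = Add(502, Rational(399, 104)) = Rational(52607, 104)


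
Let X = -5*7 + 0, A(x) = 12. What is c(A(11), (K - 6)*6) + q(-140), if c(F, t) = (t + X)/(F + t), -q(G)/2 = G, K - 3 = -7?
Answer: 13535/48 ≈ 281.98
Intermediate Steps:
K = -4 (K = 3 - 7 = -4)
q(G) = -2*G
X = -35 (X = -35 + 0 = -35)
c(F, t) = (-35 + t)/(F + t) (c(F, t) = (t - 35)/(F + t) = (-35 + t)/(F + t))
c(A(11), (K - 6)*6) + q(-140) = (-35 + (-4 - 6)*6)/(12 + (-4 - 6)*6) - 2*(-140) = (-35 - 10*6)/(12 - 10*6) + 280 = (-35 - 60)/(12 - 60) + 280 = -95/(-48) + 280 = -1/48*(-95) + 280 = 95/48 + 280 = 13535/48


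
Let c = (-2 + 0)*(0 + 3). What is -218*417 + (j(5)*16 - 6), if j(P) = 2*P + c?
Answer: -90848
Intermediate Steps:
c = -6 (c = -2*3 = -6)
j(P) = -6 + 2*P (j(P) = 2*P - 6 = -6 + 2*P)
-218*417 + (j(5)*16 - 6) = -218*417 + ((-6 + 2*5)*16 - 6) = -90906 + ((-6 + 10)*16 - 6) = -90906 + (4*16 - 6) = -90906 + (64 - 6) = -90906 + 58 = -90848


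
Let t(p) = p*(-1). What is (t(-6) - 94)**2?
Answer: 7744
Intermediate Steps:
t(p) = -p
(t(-6) - 94)**2 = (-1*(-6) - 94)**2 = (6 - 94)**2 = (-88)**2 = 7744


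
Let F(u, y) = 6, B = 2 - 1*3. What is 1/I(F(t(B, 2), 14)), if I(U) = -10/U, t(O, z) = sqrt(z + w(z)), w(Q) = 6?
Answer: -3/5 ≈ -0.60000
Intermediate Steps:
B = -1 (B = 2 - 3 = -1)
t(O, z) = sqrt(6 + z) (t(O, z) = sqrt(z + 6) = sqrt(6 + z))
1/I(F(t(B, 2), 14)) = 1/(-10/6) = 1/(-10*1/6) = 1/(-5/3) = -3/5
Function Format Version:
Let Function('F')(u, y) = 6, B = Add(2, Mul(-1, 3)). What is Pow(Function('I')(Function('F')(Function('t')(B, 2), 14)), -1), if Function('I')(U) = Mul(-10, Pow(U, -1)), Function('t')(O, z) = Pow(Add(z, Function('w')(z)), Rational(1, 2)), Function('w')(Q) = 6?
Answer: Rational(-3, 5) ≈ -0.60000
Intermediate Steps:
B = -1 (B = Add(2, -3) = -1)
Function('t')(O, z) = Pow(Add(6, z), Rational(1, 2)) (Function('t')(O, z) = Pow(Add(z, 6), Rational(1, 2)) = Pow(Add(6, z), Rational(1, 2)))
Pow(Function('I')(Function('F')(Function('t')(B, 2), 14)), -1) = Pow(Mul(-10, Pow(6, -1)), -1) = Pow(Mul(-10, Rational(1, 6)), -1) = Pow(Rational(-5, 3), -1) = Rational(-3, 5)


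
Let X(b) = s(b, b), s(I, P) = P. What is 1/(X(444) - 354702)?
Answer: -1/354258 ≈ -2.8228e-6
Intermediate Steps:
X(b) = b
1/(X(444) - 354702) = 1/(444 - 354702) = 1/(-354258) = -1/354258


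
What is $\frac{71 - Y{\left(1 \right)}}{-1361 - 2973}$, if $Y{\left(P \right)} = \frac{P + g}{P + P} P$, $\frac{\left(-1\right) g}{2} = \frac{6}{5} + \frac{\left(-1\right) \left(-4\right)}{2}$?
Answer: $- \frac{67}{3940} \approx -0.017005$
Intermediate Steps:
$g = - \frac{32}{5}$ ($g = - 2 \left(\frac{6}{5} + \frac{\left(-1\right) \left(-4\right)}{2}\right) = - 2 \left(6 \cdot \frac{1}{5} + 4 \cdot \frac{1}{2}\right) = - 2 \left(\frac{6}{5} + 2\right) = \left(-2\right) \frac{16}{5} = - \frac{32}{5} \approx -6.4$)
$Y{\left(P \right)} = - \frac{16}{5} + \frac{P}{2}$ ($Y{\left(P \right)} = \frac{P - \frac{32}{5}}{P + P} P = \frac{- \frac{32}{5} + P}{2 P} P = - \frac{16}{5} + \frac{P}{2}$)
$\frac{71 - Y{\left(1 \right)}}{-1361 - 2973} = \frac{71 - \left(- \frac{16}{5} + \frac{1}{2} \cdot 1\right)}{-1361 - 2973} = \frac{71 - \left(- \frac{16}{5} + \frac{1}{2}\right)}{-4334} = \left(71 - - \frac{27}{10}\right) \left(- \frac{1}{4334}\right) = \left(71 + \frac{27}{10}\right) \left(- \frac{1}{4334}\right) = \frac{737}{10} \left(- \frac{1}{4334}\right) = - \frac{67}{3940}$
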